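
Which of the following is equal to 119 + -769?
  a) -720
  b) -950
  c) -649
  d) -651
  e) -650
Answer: e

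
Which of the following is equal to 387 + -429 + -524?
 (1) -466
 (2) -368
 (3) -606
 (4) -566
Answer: 4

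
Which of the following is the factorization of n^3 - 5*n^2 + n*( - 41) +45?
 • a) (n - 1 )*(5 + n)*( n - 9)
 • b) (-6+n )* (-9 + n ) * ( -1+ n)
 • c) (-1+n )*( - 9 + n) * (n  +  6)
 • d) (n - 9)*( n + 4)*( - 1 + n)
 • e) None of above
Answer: a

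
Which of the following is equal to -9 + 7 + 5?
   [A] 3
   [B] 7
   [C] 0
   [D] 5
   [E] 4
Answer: A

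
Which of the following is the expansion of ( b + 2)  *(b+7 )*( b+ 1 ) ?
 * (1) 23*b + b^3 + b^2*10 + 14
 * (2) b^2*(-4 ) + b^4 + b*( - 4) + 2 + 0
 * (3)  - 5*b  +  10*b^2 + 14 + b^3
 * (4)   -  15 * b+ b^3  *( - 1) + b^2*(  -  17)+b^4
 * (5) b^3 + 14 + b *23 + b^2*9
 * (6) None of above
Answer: 1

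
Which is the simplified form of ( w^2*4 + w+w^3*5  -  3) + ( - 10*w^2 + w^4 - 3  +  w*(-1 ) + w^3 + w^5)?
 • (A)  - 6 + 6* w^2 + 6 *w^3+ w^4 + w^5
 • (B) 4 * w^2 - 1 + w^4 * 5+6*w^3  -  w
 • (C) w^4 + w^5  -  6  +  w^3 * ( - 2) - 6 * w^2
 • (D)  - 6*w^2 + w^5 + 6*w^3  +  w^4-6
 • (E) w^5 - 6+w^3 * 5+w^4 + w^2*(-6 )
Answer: D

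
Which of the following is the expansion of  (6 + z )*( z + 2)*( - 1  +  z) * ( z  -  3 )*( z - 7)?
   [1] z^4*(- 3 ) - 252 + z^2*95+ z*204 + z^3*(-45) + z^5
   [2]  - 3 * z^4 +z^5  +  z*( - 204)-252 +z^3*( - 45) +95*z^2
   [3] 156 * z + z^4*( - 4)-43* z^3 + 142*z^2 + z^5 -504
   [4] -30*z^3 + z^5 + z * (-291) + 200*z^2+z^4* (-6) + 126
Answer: 1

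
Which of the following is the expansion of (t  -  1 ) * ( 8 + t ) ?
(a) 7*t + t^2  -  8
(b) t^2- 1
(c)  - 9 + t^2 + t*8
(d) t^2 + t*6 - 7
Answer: a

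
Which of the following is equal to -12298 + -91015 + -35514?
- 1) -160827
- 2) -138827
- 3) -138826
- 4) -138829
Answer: 2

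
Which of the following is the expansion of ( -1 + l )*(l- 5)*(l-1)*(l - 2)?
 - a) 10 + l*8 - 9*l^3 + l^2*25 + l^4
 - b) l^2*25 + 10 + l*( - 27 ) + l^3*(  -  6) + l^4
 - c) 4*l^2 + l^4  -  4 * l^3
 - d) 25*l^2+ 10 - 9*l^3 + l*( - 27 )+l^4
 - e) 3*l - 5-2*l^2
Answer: d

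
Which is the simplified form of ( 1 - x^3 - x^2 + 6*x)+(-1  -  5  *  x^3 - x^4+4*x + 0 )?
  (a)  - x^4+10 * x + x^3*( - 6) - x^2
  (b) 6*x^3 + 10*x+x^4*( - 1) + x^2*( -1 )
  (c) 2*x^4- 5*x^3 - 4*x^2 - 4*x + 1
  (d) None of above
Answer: a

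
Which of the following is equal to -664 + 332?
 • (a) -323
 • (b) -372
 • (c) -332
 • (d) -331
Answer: c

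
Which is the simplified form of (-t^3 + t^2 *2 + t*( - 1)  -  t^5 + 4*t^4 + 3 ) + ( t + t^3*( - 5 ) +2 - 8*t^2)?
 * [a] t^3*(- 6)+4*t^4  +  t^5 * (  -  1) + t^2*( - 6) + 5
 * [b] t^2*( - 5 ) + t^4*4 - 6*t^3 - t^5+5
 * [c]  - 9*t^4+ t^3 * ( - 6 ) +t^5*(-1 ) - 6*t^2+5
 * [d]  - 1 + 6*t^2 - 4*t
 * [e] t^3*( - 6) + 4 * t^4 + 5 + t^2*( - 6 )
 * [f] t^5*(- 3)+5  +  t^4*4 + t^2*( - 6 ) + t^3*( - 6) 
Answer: a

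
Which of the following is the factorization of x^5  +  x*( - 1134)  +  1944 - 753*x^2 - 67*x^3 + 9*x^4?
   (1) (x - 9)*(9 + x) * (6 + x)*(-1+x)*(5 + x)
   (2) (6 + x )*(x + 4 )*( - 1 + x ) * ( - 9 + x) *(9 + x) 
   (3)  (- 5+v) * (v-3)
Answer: 2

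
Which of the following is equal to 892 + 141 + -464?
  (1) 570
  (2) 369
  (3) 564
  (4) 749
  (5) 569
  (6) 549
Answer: 5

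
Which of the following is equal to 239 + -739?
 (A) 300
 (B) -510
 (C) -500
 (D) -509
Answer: C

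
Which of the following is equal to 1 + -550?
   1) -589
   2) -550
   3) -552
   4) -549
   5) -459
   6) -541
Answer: 4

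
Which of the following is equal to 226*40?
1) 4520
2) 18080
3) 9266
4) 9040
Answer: 4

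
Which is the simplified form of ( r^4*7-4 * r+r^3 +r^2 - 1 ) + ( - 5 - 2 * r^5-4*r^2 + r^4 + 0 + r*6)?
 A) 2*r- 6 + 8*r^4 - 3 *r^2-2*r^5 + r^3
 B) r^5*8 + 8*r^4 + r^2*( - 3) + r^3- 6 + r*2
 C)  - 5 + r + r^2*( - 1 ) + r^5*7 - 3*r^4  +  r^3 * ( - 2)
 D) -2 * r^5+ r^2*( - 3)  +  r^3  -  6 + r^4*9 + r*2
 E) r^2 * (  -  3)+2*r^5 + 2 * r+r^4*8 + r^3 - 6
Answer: A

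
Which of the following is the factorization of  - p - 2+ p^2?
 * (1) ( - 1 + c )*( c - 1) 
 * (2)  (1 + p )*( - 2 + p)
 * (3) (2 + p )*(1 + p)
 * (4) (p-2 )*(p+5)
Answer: 2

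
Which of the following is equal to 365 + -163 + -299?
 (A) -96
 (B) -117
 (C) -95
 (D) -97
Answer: D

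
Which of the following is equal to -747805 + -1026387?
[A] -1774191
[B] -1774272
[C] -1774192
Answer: C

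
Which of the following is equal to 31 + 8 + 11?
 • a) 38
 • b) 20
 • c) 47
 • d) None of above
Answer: d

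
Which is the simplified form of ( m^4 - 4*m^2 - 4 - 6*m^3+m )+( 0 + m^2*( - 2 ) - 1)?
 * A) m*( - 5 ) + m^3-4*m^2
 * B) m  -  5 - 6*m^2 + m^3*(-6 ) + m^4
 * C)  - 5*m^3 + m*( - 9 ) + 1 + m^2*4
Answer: B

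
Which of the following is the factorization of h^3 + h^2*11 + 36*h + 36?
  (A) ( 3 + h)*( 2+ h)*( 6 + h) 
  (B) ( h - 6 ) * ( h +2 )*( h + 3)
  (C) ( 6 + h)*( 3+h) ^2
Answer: A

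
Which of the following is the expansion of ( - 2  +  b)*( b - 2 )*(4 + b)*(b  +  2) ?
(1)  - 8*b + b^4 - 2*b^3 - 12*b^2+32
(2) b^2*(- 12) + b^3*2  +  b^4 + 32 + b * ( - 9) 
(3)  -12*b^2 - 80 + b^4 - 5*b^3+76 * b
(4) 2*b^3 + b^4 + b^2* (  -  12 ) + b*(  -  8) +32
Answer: 4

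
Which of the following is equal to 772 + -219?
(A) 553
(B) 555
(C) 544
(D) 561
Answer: A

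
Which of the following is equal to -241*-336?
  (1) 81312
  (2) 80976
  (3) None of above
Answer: 2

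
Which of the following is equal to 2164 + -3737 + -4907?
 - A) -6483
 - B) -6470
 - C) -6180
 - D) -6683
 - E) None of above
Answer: E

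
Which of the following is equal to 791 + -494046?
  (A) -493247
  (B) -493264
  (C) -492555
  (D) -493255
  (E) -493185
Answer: D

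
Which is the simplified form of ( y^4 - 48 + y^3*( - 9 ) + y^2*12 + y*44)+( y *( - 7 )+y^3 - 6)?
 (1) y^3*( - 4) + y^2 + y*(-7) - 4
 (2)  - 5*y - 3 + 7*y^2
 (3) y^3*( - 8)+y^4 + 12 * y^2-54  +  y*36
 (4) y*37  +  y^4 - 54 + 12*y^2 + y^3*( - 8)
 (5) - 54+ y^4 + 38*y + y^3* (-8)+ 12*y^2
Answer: 4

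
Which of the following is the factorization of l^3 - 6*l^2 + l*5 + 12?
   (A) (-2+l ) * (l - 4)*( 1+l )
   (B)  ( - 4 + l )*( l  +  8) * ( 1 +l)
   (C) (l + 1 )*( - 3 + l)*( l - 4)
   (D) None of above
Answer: C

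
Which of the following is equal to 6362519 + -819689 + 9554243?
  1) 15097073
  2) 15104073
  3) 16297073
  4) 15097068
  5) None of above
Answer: 1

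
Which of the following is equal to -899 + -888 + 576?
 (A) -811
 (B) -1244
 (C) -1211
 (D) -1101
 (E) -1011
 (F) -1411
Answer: C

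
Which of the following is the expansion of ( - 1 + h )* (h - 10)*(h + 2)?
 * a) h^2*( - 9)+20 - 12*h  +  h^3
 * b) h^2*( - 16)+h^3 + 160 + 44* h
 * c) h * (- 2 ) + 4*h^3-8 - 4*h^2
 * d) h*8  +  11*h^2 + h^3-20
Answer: a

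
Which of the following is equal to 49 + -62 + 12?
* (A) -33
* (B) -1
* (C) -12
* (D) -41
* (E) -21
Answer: B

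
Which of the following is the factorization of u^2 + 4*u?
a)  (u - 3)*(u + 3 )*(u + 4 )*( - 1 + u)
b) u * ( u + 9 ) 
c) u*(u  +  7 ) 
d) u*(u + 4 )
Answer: d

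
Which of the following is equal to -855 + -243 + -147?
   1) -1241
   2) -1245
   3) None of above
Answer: 2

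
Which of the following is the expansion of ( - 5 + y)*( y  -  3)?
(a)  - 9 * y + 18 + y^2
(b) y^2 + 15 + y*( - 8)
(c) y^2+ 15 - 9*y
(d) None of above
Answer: b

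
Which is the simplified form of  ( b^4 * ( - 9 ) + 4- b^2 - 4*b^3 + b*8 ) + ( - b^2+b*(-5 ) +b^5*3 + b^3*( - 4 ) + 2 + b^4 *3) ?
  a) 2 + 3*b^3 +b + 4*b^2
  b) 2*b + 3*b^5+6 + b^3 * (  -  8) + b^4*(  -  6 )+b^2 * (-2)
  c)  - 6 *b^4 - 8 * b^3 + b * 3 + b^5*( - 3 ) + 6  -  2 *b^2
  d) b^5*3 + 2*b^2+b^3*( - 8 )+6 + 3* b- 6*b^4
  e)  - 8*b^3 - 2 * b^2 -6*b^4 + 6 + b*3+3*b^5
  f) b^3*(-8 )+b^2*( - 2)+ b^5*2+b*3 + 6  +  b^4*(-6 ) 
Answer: e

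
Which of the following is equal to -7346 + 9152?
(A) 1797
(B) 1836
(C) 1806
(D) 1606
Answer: C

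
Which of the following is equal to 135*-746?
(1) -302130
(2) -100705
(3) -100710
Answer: 3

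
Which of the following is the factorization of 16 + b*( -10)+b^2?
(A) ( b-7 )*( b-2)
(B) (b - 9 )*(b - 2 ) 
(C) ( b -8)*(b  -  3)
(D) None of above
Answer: D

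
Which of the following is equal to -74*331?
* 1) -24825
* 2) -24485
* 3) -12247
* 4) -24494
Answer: 4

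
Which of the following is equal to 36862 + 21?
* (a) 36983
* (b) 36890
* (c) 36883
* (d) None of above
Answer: c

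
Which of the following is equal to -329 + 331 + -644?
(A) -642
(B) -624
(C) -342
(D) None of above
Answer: A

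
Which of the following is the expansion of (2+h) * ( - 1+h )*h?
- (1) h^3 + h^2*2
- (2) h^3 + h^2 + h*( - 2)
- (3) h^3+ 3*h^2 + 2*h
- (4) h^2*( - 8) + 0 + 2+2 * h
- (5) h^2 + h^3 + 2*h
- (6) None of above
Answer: 2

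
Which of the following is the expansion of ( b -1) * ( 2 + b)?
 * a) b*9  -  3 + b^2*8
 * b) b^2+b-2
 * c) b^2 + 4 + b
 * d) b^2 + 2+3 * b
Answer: b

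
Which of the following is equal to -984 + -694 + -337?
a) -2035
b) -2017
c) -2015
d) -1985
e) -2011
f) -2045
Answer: c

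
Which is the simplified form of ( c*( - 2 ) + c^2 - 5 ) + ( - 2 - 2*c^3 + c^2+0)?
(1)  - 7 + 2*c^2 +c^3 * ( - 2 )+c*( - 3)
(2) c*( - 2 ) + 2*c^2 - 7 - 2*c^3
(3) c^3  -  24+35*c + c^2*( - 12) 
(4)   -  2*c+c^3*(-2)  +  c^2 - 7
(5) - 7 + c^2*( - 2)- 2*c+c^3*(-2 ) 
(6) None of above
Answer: 2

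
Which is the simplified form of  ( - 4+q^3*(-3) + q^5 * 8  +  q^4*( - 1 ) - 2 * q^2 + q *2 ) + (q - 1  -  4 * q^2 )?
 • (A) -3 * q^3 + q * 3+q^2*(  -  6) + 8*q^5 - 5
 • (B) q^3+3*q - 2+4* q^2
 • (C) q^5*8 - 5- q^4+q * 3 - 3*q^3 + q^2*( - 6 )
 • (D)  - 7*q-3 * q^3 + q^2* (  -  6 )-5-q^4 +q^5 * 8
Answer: C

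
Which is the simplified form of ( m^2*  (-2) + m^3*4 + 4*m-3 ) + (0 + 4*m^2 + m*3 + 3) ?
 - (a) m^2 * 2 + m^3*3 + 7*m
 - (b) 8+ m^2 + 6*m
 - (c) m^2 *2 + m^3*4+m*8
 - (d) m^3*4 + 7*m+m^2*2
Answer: d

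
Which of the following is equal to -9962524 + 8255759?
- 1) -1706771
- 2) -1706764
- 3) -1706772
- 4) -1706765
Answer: 4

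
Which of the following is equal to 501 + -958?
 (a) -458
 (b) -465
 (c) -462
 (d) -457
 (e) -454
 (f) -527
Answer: d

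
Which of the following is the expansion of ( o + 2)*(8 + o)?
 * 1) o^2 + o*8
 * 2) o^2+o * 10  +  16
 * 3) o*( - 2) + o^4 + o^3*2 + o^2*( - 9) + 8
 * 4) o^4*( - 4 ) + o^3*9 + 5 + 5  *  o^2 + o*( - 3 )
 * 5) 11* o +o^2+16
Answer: 2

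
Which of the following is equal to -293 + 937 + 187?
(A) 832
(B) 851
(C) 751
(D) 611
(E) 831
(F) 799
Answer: E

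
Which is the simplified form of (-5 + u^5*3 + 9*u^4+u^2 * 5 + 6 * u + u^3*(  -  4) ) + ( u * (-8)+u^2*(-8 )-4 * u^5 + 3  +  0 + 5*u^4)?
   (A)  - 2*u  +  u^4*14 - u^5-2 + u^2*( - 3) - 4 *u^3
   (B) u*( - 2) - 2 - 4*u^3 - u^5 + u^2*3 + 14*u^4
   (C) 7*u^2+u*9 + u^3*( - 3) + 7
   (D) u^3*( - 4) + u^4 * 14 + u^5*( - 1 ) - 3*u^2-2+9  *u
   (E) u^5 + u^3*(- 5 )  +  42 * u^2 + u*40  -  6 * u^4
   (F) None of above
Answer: A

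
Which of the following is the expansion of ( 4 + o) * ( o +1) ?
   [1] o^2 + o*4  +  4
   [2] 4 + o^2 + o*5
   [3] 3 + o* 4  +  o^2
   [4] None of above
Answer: 2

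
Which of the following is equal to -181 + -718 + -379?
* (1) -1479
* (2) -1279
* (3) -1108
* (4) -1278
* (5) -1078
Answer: 4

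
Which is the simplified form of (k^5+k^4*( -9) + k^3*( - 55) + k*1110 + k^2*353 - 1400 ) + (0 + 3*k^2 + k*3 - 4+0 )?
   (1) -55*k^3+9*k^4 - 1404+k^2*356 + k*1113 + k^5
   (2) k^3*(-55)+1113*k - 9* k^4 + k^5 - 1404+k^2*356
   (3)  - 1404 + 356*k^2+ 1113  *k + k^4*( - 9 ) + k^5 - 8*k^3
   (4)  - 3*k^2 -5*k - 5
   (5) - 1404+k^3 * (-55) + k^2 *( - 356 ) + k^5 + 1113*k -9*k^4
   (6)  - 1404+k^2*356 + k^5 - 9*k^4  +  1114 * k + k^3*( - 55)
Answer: 2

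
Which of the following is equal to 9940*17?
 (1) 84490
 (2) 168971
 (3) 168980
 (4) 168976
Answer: 3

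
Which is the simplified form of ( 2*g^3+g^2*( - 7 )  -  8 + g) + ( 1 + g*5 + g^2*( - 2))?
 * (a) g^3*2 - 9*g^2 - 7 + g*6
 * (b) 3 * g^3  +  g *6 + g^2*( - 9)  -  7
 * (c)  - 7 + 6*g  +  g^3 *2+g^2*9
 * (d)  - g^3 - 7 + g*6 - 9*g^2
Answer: a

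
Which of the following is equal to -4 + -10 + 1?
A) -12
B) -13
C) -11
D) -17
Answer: B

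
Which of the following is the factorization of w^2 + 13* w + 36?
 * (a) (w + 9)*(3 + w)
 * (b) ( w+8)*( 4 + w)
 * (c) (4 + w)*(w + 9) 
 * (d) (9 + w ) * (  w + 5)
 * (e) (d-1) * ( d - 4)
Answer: c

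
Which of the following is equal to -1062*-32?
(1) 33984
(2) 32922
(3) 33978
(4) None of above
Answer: 1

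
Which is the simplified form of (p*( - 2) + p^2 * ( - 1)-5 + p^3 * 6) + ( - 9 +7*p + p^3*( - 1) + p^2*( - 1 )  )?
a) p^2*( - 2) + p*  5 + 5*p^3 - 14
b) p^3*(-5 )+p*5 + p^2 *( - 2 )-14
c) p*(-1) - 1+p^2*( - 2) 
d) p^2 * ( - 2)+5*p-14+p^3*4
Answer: a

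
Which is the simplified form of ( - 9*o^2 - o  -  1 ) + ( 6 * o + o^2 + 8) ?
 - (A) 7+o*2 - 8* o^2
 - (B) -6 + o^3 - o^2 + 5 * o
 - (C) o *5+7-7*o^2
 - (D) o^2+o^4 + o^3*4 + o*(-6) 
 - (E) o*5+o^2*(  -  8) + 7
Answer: E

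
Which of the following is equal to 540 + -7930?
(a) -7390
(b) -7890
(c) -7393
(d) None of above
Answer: a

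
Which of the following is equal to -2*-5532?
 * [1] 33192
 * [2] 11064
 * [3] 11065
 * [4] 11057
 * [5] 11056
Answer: 2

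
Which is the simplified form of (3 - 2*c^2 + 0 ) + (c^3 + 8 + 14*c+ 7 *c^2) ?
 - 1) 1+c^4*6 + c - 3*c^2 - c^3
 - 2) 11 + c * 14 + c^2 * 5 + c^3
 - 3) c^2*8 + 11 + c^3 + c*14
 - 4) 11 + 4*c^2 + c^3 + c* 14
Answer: 2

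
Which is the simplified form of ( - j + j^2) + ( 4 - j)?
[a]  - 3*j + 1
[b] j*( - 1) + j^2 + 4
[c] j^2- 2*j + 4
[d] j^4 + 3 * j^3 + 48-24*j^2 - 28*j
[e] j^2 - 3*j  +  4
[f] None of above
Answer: c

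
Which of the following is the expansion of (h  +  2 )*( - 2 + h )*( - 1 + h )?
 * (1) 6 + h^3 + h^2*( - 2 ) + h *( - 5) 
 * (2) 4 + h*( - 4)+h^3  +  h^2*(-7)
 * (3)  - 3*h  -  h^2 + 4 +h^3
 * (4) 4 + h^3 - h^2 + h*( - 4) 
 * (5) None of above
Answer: 4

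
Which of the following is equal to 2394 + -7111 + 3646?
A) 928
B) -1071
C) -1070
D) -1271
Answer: B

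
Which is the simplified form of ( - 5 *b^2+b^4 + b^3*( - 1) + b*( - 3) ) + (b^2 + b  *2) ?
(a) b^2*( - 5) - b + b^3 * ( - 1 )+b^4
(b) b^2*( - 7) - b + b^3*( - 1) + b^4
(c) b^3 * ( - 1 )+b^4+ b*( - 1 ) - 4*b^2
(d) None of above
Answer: c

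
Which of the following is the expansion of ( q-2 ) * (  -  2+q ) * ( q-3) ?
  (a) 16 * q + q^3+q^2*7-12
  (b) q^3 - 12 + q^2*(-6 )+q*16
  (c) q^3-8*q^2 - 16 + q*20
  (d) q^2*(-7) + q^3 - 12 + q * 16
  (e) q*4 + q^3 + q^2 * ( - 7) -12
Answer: d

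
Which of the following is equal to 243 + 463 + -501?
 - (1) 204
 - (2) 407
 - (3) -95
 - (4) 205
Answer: 4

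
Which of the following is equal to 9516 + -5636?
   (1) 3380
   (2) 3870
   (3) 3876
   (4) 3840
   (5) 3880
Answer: 5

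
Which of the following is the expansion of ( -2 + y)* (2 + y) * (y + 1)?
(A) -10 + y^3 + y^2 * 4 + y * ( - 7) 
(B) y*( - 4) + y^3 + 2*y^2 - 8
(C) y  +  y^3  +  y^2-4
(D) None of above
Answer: D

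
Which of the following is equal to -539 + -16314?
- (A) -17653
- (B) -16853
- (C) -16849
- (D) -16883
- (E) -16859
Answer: B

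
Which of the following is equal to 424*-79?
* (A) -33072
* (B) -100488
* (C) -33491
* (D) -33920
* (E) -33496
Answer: E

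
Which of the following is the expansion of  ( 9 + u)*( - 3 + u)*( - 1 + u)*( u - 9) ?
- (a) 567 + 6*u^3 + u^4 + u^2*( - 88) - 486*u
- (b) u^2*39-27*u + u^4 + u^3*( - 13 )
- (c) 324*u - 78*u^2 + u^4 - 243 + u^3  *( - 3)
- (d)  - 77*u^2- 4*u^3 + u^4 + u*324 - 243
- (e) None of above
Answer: e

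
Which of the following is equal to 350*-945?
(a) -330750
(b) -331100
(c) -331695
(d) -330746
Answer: a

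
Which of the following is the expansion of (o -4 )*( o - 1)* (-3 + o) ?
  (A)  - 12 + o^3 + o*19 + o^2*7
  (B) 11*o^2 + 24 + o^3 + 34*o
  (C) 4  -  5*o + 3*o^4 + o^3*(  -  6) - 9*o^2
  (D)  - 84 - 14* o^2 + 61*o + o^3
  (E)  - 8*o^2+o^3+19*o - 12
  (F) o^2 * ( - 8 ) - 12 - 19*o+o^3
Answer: E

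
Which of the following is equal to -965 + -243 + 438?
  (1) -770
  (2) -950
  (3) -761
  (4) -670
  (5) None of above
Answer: 1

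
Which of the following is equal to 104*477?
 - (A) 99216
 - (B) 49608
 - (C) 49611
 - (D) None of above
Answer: B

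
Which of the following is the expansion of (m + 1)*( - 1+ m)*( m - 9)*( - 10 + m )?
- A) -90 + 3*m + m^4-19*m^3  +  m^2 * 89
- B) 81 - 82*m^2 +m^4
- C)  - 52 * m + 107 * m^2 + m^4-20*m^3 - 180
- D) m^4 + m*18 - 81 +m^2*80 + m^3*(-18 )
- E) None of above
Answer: E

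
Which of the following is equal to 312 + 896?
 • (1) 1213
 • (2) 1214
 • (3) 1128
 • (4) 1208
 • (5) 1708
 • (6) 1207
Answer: 4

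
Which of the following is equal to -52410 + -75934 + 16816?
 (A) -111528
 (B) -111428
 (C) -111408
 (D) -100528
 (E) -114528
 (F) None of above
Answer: A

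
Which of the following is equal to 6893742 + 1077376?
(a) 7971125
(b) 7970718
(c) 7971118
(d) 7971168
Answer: c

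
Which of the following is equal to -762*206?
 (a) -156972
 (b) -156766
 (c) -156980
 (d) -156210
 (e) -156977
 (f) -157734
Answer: a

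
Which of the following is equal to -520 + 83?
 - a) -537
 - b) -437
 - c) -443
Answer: b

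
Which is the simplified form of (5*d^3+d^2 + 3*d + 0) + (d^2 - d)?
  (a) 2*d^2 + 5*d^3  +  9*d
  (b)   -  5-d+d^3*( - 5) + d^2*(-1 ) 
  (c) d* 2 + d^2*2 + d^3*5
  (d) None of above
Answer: c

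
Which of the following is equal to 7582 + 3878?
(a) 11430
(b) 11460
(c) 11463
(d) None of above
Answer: b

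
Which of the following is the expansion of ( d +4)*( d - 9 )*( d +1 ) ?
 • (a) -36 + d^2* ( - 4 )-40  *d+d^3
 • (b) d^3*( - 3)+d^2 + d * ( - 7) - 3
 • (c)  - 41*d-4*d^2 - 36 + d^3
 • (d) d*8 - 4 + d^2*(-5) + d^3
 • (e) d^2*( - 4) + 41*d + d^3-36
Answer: c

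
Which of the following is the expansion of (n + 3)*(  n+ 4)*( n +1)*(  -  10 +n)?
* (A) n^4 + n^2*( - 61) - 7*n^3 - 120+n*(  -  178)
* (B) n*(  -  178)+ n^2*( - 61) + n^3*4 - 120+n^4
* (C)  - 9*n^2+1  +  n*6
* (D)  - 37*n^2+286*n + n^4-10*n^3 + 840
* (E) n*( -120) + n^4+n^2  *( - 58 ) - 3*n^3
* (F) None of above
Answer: F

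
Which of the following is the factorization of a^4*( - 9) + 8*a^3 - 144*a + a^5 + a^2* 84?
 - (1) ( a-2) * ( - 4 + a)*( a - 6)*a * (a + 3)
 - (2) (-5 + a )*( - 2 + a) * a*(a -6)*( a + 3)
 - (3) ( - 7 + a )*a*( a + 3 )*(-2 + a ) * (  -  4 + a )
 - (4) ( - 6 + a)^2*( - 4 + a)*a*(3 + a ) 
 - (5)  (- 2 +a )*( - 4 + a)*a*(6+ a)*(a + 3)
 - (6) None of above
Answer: 1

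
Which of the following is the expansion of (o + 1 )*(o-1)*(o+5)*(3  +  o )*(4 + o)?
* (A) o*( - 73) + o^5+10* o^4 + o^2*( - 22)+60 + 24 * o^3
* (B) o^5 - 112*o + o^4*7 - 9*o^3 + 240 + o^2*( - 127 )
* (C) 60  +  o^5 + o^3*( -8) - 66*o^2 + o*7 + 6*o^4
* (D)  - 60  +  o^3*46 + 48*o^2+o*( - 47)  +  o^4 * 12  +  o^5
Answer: D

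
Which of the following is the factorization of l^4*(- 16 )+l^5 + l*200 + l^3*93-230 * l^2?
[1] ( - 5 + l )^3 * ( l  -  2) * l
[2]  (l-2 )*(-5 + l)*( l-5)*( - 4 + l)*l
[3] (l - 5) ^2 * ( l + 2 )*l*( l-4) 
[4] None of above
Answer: 2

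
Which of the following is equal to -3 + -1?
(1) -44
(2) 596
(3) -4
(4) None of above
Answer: 3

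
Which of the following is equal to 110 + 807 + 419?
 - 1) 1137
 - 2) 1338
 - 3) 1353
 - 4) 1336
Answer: 4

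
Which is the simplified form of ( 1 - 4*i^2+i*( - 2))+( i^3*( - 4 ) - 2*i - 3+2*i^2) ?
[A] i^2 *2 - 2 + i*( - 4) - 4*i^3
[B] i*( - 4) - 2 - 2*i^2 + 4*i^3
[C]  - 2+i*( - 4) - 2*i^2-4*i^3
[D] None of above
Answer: C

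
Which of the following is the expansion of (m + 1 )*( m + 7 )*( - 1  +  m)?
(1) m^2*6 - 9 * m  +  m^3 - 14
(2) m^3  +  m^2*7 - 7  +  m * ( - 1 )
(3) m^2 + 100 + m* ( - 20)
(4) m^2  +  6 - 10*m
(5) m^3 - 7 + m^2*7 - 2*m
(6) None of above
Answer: 2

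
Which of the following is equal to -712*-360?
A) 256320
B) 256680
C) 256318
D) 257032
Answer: A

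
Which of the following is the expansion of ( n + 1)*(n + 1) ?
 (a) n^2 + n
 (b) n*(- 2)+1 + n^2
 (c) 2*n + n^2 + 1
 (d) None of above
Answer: c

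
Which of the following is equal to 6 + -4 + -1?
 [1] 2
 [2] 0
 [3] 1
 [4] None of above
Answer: 3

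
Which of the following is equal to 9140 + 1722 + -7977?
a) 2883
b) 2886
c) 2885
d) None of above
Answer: c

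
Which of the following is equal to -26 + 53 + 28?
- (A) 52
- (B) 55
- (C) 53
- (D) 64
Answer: B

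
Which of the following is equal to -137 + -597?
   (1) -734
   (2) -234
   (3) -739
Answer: 1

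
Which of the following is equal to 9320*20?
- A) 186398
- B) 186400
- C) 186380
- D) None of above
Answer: B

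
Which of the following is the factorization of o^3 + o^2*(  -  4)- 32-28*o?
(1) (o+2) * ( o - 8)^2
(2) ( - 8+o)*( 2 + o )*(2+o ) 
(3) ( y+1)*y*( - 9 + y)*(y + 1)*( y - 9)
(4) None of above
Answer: 2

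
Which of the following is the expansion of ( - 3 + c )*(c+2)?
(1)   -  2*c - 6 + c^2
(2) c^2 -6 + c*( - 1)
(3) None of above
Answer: 2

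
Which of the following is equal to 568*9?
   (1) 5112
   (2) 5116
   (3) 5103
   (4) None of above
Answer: 1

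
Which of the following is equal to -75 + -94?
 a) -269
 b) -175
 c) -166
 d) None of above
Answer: d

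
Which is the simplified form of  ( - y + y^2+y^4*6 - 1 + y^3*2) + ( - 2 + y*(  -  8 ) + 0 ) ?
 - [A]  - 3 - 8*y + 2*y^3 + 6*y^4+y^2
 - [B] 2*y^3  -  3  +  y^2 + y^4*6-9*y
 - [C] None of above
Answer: B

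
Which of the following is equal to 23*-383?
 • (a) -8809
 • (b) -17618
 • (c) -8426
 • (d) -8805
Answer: a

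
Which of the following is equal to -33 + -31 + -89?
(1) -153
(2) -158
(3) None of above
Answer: 1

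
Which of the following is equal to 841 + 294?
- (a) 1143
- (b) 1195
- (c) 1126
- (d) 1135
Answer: d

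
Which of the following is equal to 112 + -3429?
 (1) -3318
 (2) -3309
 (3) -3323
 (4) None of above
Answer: 4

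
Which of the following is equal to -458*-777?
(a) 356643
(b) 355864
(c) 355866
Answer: c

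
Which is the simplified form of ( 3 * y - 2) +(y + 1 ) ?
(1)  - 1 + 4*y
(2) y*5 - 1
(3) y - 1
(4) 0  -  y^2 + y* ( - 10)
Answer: 1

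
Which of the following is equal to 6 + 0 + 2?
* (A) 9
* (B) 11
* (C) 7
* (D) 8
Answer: D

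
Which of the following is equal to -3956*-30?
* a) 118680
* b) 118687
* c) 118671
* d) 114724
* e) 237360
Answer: a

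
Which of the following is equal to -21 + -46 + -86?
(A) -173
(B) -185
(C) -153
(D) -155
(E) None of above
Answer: C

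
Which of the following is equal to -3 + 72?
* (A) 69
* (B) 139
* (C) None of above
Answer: A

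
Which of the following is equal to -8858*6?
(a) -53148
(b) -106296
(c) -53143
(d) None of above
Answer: a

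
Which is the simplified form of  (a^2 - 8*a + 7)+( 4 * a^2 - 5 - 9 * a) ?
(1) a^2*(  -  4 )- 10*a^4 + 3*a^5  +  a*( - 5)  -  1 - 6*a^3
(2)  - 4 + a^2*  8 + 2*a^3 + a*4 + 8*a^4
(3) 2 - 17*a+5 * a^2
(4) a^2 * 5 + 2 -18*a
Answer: 3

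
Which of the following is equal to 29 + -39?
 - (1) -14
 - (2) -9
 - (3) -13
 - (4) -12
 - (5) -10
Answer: 5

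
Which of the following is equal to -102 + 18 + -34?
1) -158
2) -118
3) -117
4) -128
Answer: 2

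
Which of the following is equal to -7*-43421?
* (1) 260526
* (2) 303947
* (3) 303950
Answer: 2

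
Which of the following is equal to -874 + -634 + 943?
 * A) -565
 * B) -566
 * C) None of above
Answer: A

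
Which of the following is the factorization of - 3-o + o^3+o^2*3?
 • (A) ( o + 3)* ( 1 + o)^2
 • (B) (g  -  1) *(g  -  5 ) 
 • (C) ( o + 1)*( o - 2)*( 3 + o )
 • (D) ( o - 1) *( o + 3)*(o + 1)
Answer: D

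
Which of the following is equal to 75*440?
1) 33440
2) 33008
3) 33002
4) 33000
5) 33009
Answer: 4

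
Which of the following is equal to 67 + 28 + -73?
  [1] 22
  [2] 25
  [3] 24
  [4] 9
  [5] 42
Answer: 1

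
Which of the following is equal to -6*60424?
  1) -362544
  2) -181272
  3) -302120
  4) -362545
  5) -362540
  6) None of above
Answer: 1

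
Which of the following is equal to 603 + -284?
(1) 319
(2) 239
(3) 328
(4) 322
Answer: 1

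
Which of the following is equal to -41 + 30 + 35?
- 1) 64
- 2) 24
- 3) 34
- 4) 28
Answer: 2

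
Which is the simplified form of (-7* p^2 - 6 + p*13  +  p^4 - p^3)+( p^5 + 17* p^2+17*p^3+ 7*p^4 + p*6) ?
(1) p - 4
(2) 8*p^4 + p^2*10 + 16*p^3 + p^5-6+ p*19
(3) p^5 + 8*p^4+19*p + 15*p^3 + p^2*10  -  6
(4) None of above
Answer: 2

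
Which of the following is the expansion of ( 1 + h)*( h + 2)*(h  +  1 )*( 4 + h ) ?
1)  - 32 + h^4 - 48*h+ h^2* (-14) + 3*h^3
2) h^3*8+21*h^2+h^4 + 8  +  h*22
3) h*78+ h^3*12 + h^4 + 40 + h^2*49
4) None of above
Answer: 2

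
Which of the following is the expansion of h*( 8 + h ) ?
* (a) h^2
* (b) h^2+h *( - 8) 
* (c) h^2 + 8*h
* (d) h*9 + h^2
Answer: c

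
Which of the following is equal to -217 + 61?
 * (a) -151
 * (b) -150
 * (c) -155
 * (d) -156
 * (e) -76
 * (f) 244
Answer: d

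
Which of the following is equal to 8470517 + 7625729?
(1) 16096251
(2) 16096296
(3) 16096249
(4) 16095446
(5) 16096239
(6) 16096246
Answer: 6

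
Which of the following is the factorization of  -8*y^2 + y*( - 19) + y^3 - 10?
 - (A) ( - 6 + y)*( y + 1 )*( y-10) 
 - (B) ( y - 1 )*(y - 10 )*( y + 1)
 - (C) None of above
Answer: C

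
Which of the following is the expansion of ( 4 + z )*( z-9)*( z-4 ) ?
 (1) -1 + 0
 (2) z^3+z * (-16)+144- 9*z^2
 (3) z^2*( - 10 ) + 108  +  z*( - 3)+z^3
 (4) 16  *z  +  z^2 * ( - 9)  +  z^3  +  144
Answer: 2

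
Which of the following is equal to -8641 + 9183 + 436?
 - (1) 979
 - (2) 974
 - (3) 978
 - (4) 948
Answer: 3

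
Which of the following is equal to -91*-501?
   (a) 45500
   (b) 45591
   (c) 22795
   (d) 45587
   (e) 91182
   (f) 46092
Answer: b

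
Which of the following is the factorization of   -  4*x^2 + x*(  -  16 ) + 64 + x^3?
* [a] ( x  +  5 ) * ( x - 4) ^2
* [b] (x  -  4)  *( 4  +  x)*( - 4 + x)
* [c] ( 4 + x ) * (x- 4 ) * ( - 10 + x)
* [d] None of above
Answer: b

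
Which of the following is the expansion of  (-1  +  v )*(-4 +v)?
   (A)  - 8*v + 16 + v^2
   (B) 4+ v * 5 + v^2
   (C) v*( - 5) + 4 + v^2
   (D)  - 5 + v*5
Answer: C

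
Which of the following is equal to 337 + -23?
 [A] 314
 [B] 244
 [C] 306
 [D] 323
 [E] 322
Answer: A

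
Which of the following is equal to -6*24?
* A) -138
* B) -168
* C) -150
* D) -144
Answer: D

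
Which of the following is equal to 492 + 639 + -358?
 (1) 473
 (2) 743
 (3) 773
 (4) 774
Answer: 3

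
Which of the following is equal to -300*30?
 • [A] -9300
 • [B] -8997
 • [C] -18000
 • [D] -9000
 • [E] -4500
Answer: D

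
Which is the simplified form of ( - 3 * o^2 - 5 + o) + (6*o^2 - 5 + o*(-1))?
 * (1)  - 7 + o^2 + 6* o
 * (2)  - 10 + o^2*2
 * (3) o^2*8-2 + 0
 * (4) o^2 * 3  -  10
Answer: 4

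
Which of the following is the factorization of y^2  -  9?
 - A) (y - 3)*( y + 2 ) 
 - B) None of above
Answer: B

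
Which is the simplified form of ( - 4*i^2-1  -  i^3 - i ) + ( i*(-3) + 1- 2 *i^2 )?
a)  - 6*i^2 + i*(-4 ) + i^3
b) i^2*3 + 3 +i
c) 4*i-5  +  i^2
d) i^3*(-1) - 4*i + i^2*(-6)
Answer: d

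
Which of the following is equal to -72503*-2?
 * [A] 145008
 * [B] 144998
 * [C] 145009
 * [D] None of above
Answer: D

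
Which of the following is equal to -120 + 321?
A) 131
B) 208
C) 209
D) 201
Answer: D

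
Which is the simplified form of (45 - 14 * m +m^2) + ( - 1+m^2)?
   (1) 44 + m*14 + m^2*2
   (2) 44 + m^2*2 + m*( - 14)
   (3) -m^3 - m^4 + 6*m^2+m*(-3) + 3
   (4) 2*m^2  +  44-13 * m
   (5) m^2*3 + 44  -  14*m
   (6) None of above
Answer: 2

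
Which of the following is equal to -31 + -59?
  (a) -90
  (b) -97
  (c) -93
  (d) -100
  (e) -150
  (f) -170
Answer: a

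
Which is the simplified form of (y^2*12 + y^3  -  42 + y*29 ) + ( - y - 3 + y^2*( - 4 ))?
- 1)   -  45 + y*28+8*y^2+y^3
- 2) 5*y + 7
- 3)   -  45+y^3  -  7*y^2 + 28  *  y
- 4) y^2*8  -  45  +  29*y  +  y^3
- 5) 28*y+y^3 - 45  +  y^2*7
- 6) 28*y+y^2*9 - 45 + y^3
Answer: 1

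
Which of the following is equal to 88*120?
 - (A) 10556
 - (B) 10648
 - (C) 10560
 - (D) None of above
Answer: C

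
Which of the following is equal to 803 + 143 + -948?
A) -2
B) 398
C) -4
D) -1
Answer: A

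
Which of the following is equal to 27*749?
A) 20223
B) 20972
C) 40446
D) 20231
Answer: A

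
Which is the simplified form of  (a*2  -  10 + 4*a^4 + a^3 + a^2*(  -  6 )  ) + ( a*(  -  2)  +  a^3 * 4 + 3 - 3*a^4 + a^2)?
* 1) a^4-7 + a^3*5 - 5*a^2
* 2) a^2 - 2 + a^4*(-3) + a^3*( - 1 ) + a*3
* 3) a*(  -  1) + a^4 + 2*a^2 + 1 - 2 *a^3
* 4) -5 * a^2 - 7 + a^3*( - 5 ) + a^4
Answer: 1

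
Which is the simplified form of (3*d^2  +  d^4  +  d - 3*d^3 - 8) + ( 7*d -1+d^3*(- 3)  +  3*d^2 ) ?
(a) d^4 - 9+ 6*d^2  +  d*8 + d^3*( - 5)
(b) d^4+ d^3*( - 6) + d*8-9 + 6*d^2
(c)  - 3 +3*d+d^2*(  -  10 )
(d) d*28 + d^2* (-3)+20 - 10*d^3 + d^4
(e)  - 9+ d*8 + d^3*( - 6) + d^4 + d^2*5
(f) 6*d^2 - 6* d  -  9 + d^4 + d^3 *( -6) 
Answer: b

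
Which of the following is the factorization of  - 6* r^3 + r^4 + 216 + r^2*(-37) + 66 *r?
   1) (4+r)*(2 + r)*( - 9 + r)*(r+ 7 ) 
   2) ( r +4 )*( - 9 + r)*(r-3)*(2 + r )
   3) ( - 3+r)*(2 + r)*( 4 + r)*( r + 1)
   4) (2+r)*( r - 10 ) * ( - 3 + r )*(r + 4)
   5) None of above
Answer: 2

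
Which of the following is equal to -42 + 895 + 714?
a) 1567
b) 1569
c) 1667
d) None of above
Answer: a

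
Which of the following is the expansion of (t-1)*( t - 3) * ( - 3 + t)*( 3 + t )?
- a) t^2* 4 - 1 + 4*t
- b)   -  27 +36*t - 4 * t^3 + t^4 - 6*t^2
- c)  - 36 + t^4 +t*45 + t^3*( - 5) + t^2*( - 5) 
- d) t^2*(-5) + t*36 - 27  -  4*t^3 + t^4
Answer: b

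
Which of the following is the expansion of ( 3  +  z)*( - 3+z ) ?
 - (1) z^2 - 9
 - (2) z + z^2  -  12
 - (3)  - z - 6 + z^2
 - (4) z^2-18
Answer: 1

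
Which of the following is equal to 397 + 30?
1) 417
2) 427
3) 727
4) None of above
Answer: 2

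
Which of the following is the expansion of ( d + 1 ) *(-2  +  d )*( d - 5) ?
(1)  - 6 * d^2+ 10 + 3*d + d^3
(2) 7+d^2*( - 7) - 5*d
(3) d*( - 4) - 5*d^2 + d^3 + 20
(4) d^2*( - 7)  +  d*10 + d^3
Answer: 1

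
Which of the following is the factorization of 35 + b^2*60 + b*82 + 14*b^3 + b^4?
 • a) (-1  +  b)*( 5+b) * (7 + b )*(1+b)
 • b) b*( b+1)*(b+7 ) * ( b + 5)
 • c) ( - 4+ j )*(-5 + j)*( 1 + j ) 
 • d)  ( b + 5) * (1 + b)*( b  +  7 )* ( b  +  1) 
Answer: d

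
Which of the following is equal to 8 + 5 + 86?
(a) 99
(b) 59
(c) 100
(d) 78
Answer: a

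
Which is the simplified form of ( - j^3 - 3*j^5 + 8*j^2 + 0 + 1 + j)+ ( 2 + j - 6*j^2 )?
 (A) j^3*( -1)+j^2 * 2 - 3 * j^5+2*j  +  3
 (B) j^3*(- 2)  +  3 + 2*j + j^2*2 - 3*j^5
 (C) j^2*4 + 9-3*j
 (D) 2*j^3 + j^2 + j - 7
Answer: A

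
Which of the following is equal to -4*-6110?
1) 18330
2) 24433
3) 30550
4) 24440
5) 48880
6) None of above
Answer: 4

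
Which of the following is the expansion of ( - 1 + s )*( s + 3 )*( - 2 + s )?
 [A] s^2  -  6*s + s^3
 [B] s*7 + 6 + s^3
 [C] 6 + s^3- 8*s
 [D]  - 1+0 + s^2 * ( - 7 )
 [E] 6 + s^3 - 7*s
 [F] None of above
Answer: E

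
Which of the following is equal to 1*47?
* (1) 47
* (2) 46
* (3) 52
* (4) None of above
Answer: 1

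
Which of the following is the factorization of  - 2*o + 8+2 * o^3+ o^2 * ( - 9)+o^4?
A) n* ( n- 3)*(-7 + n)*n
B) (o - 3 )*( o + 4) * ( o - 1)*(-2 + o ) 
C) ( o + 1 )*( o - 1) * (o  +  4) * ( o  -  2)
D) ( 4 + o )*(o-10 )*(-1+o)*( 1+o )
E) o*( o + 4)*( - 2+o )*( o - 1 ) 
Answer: C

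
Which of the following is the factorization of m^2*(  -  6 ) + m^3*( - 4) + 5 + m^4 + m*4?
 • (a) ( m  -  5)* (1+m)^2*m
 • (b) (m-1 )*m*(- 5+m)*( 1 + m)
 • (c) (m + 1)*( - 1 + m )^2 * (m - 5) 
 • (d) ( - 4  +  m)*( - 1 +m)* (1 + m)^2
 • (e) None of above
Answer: e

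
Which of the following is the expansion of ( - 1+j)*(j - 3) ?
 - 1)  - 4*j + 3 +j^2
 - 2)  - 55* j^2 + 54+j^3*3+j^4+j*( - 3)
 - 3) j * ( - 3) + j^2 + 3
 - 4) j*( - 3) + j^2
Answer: 1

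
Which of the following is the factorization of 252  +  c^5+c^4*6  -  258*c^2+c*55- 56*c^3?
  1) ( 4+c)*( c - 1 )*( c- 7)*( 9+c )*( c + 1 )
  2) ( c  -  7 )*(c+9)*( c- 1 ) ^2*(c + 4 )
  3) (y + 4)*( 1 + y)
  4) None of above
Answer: 1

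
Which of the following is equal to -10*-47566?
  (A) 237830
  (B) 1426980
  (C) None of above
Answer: C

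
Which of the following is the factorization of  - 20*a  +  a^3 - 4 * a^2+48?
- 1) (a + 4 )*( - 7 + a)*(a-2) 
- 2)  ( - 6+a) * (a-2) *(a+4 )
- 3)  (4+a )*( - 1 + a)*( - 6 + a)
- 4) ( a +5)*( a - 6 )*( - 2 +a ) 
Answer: 2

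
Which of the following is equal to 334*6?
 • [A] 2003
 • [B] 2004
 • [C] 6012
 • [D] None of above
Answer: B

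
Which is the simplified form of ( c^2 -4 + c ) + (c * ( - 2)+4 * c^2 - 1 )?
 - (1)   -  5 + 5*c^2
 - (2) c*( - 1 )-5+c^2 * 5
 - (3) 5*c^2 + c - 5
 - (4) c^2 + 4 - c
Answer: 2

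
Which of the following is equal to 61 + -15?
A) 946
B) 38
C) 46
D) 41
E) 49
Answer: C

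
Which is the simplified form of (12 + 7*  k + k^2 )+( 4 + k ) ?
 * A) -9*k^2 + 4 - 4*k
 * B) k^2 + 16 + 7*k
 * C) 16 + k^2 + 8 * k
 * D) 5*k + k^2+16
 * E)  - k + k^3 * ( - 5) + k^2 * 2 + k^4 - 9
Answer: C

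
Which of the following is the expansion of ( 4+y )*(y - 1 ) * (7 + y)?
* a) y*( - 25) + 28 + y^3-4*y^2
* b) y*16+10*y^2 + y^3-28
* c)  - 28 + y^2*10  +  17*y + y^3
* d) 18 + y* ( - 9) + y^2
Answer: c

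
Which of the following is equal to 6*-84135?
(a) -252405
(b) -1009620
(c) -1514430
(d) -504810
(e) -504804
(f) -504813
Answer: d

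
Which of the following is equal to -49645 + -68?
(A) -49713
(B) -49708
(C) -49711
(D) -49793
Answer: A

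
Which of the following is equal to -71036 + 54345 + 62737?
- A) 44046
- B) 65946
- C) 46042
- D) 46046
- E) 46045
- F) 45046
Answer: D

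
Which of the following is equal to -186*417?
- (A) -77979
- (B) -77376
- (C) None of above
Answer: C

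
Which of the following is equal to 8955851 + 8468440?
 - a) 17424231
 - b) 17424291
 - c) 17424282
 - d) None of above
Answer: b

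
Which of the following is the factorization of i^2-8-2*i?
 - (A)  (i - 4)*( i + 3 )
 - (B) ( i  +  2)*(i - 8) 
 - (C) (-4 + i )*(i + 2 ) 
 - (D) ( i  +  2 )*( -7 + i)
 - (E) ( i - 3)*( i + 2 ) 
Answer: C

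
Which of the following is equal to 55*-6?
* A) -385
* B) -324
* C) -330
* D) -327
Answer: C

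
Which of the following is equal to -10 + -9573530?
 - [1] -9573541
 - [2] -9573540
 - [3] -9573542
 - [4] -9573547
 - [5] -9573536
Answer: 2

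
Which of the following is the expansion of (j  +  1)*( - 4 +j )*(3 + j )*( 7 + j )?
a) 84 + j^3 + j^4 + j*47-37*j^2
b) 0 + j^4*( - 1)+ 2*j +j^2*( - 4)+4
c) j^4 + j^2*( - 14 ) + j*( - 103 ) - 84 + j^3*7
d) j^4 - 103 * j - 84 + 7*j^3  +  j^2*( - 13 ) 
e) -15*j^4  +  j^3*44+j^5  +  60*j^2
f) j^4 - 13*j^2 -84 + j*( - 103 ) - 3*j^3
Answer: d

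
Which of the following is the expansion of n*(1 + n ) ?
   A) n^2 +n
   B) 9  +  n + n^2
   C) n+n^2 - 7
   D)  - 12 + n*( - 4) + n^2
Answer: A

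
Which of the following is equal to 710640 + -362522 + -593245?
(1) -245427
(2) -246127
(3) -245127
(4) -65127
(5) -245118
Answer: 3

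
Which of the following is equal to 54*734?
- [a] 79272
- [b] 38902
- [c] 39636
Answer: c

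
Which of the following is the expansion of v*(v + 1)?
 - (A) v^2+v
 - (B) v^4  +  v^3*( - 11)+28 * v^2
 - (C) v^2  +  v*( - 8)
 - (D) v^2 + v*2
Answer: A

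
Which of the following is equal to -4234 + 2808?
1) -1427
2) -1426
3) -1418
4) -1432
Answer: 2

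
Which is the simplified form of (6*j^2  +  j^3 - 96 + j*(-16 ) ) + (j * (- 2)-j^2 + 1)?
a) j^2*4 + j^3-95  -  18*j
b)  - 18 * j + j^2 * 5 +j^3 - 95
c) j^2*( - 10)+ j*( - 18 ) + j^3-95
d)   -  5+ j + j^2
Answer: b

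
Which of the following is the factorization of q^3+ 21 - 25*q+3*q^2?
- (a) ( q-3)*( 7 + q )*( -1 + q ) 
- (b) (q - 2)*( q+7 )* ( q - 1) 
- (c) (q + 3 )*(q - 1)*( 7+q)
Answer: a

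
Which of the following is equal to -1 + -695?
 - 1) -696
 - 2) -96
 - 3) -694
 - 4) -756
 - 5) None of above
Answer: 1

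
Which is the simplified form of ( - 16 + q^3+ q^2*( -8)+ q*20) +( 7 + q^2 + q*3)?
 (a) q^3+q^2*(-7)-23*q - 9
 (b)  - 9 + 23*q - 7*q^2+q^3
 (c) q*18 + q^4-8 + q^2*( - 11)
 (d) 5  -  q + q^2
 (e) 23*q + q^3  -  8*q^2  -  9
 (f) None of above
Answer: b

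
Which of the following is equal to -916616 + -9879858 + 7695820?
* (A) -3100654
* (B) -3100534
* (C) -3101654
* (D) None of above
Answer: A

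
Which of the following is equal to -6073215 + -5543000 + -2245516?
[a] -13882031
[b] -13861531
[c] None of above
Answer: c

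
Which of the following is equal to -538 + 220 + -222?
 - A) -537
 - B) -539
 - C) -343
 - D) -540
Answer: D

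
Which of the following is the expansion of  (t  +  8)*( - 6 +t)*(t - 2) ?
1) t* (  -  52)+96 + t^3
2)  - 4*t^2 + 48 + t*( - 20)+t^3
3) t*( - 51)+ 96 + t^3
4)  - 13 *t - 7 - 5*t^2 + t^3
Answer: 1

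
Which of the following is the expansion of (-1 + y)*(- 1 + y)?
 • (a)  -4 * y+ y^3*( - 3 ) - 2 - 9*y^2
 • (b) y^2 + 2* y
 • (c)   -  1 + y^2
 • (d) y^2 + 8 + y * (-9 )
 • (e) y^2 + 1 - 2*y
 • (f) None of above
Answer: e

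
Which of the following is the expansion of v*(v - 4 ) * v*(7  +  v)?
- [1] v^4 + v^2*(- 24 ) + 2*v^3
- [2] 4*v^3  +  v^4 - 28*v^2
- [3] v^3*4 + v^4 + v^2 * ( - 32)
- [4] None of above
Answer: 4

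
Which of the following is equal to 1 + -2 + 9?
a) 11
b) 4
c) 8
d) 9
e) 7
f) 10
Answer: c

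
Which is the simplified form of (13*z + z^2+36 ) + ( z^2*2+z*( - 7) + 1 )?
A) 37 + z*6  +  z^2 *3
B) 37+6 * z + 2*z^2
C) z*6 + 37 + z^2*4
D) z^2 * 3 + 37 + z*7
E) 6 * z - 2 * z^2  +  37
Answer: A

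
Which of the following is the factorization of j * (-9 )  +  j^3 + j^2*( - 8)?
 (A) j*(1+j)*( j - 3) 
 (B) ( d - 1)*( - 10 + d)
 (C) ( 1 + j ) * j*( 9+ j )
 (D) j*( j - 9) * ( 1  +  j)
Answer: D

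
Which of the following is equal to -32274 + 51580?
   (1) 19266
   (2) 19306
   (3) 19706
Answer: 2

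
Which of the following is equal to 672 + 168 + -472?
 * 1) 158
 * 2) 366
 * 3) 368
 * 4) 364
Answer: 3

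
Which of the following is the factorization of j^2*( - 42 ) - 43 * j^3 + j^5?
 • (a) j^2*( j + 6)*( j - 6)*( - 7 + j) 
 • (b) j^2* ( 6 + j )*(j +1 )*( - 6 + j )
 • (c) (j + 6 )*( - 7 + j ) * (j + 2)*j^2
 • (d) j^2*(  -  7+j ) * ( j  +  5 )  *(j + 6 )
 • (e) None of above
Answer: e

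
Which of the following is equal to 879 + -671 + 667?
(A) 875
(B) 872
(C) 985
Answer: A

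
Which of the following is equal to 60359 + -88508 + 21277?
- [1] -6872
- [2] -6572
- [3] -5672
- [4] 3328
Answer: 1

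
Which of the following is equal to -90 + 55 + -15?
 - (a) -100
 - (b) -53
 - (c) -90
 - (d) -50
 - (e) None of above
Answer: d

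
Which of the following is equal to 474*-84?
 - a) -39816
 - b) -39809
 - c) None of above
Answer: a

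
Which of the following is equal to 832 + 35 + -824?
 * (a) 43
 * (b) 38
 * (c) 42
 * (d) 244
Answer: a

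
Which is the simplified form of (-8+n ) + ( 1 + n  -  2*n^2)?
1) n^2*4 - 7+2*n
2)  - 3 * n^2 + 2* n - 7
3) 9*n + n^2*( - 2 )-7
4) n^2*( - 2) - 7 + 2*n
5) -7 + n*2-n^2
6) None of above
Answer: 4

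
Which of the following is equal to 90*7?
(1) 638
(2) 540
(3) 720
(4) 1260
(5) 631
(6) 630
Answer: 6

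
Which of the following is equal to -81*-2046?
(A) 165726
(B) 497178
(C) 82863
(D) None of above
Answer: A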